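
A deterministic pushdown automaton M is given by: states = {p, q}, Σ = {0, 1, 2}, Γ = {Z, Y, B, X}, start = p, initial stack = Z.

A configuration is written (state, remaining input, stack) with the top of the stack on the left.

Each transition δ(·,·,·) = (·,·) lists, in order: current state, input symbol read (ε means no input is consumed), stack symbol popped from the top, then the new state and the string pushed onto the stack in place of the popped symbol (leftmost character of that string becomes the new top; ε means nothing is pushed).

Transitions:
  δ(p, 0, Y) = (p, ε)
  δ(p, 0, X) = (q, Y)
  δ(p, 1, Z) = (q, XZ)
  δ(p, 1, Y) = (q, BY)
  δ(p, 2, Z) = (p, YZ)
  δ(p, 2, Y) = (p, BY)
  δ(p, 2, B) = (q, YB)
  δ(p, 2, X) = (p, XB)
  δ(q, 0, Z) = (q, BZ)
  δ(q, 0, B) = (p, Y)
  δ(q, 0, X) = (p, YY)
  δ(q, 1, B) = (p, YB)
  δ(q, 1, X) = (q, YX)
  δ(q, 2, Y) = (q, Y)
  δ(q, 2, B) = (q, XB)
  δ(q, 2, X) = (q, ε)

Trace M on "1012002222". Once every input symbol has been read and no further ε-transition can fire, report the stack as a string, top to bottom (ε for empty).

YBYBYYZ

(p, 1012002222, Z)
  read 1, top Z: go to q, push XZ → (q, 012002222, XZ)
  read 0, top X: go to p, push YY → (p, 12002222, YYZ)
  read 1, top Y: go to q, push BY → (q, 2002222, BYYZ)
  read 2, top B: go to q, push XB → (q, 002222, XBYYZ)
  read 0, top X: go to p, push YY → (p, 02222, YYBYYZ)
  read 0, top Y: go to p, push ε → (p, 2222, YBYYZ)
  read 2, top Y: go to p, push BY → (p, 222, BYBYYZ)
  read 2, top B: go to q, push YB → (q, 22, YBYBYYZ)
  read 2, top Y: go to q, push Y → (q, 2, YBYBYYZ)
  read 2, top Y: go to q, push Y → (q, ε, YBYBYYZ)
All input consumed in state q with stack YBYBYYZ.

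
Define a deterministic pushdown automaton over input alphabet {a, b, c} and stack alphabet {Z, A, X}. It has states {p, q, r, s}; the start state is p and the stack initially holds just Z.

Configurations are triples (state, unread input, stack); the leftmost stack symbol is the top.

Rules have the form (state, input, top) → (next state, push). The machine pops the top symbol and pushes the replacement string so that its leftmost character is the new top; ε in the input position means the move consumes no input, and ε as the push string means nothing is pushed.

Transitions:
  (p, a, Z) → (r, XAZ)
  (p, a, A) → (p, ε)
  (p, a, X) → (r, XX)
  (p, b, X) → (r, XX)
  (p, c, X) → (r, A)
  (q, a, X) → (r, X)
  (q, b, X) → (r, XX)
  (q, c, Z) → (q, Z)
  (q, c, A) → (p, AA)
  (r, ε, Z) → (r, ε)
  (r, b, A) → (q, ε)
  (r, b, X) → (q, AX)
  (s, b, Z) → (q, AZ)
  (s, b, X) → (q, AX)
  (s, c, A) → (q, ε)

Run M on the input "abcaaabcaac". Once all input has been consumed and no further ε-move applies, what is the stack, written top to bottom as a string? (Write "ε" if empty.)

AXAZ

(p, abcaaabcaac, Z) ⊢ (r, bcaaabcaac, XAZ) ⊢ (q, caaabcaac, AXAZ) ⊢ (p, aaabcaac, AAXAZ) ⊢ (p, aabcaac, AXAZ) ⊢ (p, abcaac, XAZ) ⊢ (r, bcaac, XXAZ) ⊢ (q, caac, AXXAZ) ⊢ (p, aac, AAXXAZ) ⊢ (p, ac, AXXAZ) ⊢ (p, c, XXAZ) ⊢ (r, ε, AXAZ)
All input consumed in state r with stack AXAZ.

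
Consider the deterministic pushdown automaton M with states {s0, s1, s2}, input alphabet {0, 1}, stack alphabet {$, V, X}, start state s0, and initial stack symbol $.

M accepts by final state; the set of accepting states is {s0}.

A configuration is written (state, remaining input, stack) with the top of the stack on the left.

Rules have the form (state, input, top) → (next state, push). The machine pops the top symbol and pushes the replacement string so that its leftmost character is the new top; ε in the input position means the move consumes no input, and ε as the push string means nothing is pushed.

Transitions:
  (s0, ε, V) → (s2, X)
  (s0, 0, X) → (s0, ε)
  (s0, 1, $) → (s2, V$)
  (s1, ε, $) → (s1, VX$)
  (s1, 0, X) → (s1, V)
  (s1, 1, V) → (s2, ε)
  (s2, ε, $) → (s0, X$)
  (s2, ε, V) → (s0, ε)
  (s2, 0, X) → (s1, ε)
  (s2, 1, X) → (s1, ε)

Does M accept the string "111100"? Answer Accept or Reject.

(s0, 111100, $) ⊢ (s2, 11100, V$) ⊢ (s0, 11100, $) ⊢ (s2, 1100, V$) ⊢ (s0, 1100, $) ⊢ (s2, 100, V$) ⊢ (s0, 100, $) ⊢ (s2, 00, V$) ⊢ (s0, 00, $)
No transition applies at (s0, 00, $); input not fully consumed.

Reject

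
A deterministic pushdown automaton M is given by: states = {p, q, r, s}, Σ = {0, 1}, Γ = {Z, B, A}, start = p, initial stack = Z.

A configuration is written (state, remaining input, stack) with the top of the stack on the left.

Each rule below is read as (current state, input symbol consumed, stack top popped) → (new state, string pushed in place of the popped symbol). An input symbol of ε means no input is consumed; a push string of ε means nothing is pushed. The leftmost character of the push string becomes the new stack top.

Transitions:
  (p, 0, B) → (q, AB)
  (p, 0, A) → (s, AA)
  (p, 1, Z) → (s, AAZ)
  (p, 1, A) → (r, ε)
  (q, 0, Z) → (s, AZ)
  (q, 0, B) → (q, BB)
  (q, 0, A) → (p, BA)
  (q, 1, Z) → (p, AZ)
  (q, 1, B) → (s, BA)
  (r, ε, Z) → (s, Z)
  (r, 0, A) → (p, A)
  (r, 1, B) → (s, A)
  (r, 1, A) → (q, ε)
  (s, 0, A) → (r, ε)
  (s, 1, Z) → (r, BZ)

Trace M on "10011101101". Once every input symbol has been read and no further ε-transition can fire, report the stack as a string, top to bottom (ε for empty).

BZ

(p, 10011101101, Z)
  read 1, top Z: go to s, push AAZ → (s, 0011101101, AAZ)
  read 0, top A: go to r, push ε → (r, 011101101, AZ)
  read 0, top A: go to p, push A → (p, 11101101, AZ)
  read 1, top A: go to r, push ε → (r, 1101101, Z)
  ε-move, top Z: go to s, push Z → (s, 1101101, Z)
  read 1, top Z: go to r, push BZ → (r, 101101, BZ)
  read 1, top B: go to s, push A → (s, 01101, AZ)
  read 0, top A: go to r, push ε → (r, 1101, Z)
  ε-move, top Z: go to s, push Z → (s, 1101, Z)
  read 1, top Z: go to r, push BZ → (r, 101, BZ)
  read 1, top B: go to s, push A → (s, 01, AZ)
  read 0, top A: go to r, push ε → (r, 1, Z)
  ε-move, top Z: go to s, push Z → (s, 1, Z)
  read 1, top Z: go to r, push BZ → (r, ε, BZ)
All input consumed in state r with stack BZ.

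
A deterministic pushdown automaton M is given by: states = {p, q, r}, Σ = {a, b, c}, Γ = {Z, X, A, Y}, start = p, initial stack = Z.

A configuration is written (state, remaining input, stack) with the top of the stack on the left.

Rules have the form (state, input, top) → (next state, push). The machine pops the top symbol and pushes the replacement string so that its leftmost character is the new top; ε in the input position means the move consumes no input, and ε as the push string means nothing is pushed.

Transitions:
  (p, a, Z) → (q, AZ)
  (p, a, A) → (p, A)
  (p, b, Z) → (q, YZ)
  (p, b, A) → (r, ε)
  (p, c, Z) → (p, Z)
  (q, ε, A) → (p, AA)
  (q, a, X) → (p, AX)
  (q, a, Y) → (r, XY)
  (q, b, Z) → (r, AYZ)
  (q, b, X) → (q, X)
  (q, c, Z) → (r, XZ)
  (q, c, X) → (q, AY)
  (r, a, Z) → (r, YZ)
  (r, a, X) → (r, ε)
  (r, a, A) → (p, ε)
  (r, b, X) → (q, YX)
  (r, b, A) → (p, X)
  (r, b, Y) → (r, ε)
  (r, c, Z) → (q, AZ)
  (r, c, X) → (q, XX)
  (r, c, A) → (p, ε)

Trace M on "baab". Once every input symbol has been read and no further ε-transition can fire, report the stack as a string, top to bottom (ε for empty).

(p, baab, Z)
  read b, top Z: go to q, push YZ → (q, aab, YZ)
  read a, top Y: go to r, push XY → (r, ab, XYZ)
  read a, top X: go to r, push ε → (r, b, YZ)
  read b, top Y: go to r, push ε → (r, ε, Z)
All input consumed in state r with stack Z.

Z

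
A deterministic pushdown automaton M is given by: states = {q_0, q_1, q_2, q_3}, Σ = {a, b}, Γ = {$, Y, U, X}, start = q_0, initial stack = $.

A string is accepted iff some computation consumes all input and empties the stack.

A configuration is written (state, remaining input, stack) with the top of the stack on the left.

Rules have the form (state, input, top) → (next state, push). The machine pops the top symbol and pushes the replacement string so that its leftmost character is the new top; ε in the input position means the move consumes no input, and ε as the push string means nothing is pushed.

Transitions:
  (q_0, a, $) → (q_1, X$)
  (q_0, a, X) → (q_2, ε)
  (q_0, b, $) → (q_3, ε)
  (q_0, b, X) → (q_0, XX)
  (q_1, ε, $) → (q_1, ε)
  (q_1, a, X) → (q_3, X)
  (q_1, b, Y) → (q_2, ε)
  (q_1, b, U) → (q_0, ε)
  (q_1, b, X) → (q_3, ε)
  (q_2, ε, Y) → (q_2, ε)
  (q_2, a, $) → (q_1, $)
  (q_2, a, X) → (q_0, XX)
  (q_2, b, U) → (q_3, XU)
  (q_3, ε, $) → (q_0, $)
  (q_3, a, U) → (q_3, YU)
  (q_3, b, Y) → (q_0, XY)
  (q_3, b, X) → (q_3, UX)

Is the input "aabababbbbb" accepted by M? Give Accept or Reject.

Reject

(q_0, aabababbbbb, $)
  read a, top $: go to q_1, push X$ → (q_1, abababbbbb, X$)
  read a, top X: go to q_3, push X → (q_3, bababbbbb, X$)
  read b, top X: go to q_3, push UX → (q_3, ababbbbb, UX$)
  read a, top U: go to q_3, push YU → (q_3, babbbbb, YUX$)
  read b, top Y: go to q_0, push XY → (q_0, abbbbb, XYUX$)
  read a, top X: go to q_2, push ε → (q_2, bbbbb, YUX$)
  ε-move, top Y: go to q_2, push ε → (q_2, bbbbb, UX$)
  read b, top U: go to q_3, push XU → (q_3, bbbb, XUX$)
  read b, top X: go to q_3, push UX → (q_3, bbb, UXUX$)
No transition applies at (q_3, bbb, UXUX$); input not fully consumed.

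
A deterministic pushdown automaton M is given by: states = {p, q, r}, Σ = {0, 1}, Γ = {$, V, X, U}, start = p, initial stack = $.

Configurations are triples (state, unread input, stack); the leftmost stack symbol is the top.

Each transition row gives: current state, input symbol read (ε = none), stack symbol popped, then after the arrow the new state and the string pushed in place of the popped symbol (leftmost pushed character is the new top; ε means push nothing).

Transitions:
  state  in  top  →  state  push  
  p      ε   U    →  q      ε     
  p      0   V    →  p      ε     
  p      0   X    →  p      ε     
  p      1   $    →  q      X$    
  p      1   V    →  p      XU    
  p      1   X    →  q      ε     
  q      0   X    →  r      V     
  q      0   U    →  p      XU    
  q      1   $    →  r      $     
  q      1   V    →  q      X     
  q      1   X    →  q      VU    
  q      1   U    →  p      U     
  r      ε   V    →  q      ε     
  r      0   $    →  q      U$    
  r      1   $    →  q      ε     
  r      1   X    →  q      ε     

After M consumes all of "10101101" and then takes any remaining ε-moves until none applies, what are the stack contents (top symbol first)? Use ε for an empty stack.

$

(p, 10101101, $)
  read 1, top $: go to q, push X$ → (q, 0101101, X$)
  read 0, top X: go to r, push V → (r, 101101, V$)
  ε-move, top V: go to q, push ε → (q, 101101, $)
  read 1, top $: go to r, push $ → (r, 01101, $)
  read 0, top $: go to q, push U$ → (q, 1101, U$)
  read 1, top U: go to p, push U → (p, 101, U$)
  ε-move, top U: go to q, push ε → (q, 101, $)
  read 1, top $: go to r, push $ → (r, 01, $)
  read 0, top $: go to q, push U$ → (q, 1, U$)
  read 1, top U: go to p, push U → (p, ε, U$)
  ε-move, top U: go to q, push ε → (q, ε, $)
All input consumed in state q with stack $.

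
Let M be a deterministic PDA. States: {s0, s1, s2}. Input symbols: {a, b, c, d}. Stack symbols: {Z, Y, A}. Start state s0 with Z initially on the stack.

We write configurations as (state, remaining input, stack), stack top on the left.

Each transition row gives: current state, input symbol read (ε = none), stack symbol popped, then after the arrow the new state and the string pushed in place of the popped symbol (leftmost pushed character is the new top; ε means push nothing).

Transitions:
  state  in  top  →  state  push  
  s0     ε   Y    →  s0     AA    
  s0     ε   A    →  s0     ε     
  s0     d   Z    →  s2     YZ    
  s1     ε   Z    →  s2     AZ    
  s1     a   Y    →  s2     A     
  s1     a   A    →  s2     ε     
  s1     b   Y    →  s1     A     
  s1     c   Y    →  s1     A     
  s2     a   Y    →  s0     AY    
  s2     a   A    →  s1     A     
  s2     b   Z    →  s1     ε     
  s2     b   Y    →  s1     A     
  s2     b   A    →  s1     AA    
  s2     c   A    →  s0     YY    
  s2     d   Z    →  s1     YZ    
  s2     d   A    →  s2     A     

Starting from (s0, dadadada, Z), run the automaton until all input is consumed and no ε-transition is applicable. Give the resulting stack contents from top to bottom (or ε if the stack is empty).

(s0, dadadada, Z)
  read d, top Z: go to s2, push YZ → (s2, adadada, YZ)
  read a, top Y: go to s0, push AY → (s0, dadada, AYZ)
  ε-move, top A: go to s0, push ε → (s0, dadada, YZ)
  ε-move, top Y: go to s0, push AA → (s0, dadada, AAZ)
  ε-move, top A: go to s0, push ε → (s0, dadada, AZ)
  ε-move, top A: go to s0, push ε → (s0, dadada, Z)
  read d, top Z: go to s2, push YZ → (s2, adada, YZ)
  read a, top Y: go to s0, push AY → (s0, dada, AYZ)
  ε-move, top A: go to s0, push ε → (s0, dada, YZ)
  ε-move, top Y: go to s0, push AA → (s0, dada, AAZ)
  ε-move, top A: go to s0, push ε → (s0, dada, AZ)
  ε-move, top A: go to s0, push ε → (s0, dada, Z)
  read d, top Z: go to s2, push YZ → (s2, ada, YZ)
  read a, top Y: go to s0, push AY → (s0, da, AYZ)
  ε-move, top A: go to s0, push ε → (s0, da, YZ)
  ε-move, top Y: go to s0, push AA → (s0, da, AAZ)
  ε-move, top A: go to s0, push ε → (s0, da, AZ)
  ε-move, top A: go to s0, push ε → (s0, da, Z)
  read d, top Z: go to s2, push YZ → (s2, a, YZ)
  read a, top Y: go to s0, push AY → (s0, ε, AYZ)
  ε-move, top A: go to s0, push ε → (s0, ε, YZ)
  ε-move, top Y: go to s0, push AA → (s0, ε, AAZ)
  ε-move, top A: go to s0, push ε → (s0, ε, AZ)
  ε-move, top A: go to s0, push ε → (s0, ε, Z)
All input consumed in state s0 with stack Z.

Z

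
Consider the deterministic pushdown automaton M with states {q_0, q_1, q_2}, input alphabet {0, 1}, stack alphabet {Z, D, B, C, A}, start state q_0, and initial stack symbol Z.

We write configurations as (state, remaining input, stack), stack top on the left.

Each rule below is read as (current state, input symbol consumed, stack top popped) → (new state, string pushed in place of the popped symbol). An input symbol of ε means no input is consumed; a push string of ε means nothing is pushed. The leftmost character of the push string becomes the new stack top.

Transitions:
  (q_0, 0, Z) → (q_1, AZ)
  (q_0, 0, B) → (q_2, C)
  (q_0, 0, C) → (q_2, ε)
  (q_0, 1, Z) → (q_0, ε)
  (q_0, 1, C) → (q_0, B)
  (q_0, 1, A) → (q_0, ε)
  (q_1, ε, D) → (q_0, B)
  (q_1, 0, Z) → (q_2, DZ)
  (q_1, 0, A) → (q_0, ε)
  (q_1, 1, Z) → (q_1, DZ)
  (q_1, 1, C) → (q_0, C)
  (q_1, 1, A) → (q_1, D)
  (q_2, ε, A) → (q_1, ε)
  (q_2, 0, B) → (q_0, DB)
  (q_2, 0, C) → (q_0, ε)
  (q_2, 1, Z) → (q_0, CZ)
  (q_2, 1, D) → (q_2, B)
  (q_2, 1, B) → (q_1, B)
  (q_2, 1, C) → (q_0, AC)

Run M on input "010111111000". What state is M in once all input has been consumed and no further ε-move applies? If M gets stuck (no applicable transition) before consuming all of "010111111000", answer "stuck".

(q_0, 010111111000, Z)
  read 0, top Z: go to q_1, push AZ → (q_1, 10111111000, AZ)
  read 1, top A: go to q_1, push D → (q_1, 0111111000, DZ)
  ε-move, top D: go to q_0, push B → (q_0, 0111111000, BZ)
  read 0, top B: go to q_2, push C → (q_2, 111111000, CZ)
  read 1, top C: go to q_0, push AC → (q_0, 11111000, ACZ)
  read 1, top A: go to q_0, push ε → (q_0, 1111000, CZ)
  read 1, top C: go to q_0, push B → (q_0, 111000, BZ)
No transition for (q_0, 1, top B); M blocks with input 111000 remaining.

stuck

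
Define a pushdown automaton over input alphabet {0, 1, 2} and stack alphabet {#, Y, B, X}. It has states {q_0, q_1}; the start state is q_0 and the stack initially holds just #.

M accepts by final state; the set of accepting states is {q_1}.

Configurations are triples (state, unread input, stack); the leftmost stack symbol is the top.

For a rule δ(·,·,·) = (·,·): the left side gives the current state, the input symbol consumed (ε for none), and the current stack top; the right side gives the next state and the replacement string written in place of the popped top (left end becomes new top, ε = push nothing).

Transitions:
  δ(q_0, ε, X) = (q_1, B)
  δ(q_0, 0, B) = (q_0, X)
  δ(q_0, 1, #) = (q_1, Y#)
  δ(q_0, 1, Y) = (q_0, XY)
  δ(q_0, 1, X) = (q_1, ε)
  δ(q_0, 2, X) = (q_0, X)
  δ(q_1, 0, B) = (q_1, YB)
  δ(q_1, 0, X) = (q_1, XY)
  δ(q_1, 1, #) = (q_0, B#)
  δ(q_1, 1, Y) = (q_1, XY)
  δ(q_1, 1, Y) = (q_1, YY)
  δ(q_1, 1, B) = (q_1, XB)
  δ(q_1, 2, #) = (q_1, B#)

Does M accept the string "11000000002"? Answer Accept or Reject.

No computation consumes all input and reaches a final state.

Reject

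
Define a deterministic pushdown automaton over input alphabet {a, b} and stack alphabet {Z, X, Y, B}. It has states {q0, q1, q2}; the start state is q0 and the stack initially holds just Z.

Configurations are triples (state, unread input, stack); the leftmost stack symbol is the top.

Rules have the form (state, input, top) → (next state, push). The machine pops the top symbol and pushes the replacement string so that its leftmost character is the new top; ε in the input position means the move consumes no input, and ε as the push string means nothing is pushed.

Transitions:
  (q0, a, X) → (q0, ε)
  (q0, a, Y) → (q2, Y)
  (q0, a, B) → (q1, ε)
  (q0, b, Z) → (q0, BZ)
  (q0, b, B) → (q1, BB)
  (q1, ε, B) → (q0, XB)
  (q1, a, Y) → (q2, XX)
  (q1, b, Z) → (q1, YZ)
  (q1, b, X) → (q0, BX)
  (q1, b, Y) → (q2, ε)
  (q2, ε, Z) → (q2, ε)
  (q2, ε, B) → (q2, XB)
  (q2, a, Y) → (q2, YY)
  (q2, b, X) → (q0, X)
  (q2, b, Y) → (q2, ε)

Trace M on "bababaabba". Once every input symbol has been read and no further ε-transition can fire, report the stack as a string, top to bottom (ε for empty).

BBZ

(q0, bababaabba, Z) ⊢ (q0, ababaabba, BZ) ⊢ (q1, babaabba, Z) ⊢ (q1, abaabba, YZ) ⊢ (q2, baabba, XXZ) ⊢ (q0, aabba, XXZ) ⊢ (q0, abba, XZ) ⊢ (q0, bba, Z) ⊢ (q0, ba, BZ) ⊢ (q1, a, BBZ) ⊢ (q0, a, XBBZ) ⊢ (q0, ε, BBZ)
All input consumed in state q0 with stack BBZ.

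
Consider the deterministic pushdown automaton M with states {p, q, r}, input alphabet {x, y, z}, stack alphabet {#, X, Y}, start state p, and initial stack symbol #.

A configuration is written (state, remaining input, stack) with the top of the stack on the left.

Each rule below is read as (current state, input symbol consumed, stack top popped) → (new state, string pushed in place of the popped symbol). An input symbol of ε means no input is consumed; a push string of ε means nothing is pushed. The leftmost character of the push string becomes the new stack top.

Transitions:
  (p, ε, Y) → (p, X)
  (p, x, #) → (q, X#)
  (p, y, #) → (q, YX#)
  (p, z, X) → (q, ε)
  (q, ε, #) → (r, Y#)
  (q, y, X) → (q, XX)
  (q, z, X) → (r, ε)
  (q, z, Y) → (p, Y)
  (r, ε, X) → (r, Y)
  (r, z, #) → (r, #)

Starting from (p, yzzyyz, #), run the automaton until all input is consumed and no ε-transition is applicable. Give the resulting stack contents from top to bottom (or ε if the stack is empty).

YX#

(p, yzzyyz, #)
  read y, top #: go to q, push YX# → (q, zzyyz, YX#)
  read z, top Y: go to p, push Y → (p, zyyz, YX#)
  ε-move, top Y: go to p, push X → (p, zyyz, XX#)
  read z, top X: go to q, push ε → (q, yyz, X#)
  read y, top X: go to q, push XX → (q, yz, XX#)
  read y, top X: go to q, push XX → (q, z, XXX#)
  read z, top X: go to r, push ε → (r, ε, XX#)
  ε-move, top X: go to r, push Y → (r, ε, YX#)
All input consumed in state r with stack YX#.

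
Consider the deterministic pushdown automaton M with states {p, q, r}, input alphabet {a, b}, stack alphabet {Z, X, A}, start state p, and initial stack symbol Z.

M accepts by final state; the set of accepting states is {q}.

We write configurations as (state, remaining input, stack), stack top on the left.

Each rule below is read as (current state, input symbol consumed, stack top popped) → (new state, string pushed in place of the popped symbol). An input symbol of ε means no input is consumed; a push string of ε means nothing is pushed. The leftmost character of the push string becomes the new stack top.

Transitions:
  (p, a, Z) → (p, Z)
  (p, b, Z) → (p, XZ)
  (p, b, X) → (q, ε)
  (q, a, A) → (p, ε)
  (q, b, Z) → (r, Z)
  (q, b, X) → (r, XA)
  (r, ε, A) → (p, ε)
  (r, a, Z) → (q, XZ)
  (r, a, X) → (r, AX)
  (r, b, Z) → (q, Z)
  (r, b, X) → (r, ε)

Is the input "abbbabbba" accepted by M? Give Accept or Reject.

(p, abbbabbba, Z) ⊢ (p, bbbabbba, Z) ⊢ (p, bbabbba, XZ) ⊢ (q, babbba, Z) ⊢ (r, abbba, Z) ⊢ (q, bbba, XZ) ⊢ (r, bba, XAZ) ⊢ (r, ba, AZ) ⊢ (p, ba, Z) ⊢ (p, a, XZ)
No transition applies at (p, a, XZ); input not fully consumed.

Reject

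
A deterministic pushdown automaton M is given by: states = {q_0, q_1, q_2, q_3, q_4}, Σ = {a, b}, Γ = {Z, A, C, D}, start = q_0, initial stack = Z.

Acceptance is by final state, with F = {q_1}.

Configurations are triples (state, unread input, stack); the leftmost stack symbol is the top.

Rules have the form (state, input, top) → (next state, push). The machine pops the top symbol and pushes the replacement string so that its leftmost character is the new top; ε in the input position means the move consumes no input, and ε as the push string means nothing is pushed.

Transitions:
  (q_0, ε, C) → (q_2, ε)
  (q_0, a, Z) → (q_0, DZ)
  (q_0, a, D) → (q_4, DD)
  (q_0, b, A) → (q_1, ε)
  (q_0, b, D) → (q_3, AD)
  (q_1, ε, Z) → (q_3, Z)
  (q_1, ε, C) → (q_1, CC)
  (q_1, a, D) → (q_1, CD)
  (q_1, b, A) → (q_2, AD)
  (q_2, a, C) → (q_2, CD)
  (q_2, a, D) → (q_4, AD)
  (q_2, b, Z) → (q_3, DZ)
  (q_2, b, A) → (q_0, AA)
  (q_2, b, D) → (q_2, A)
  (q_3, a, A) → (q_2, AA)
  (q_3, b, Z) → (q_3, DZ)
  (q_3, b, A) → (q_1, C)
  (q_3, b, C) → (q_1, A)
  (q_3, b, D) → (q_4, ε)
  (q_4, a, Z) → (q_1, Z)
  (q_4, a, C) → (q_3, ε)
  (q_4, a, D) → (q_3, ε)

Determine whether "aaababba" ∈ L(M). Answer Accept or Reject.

(q_0, aaababba, Z)
  read a, top Z: go to q_0, push DZ → (q_0, aababba, DZ)
  read a, top D: go to q_4, push DD → (q_4, ababba, DDZ)
  read a, top D: go to q_3, push ε → (q_3, babba, DZ)
  read b, top D: go to q_4, push ε → (q_4, abba, Z)
  read a, top Z: go to q_1, push Z → (q_1, bba, Z)
  ε-move, top Z: go to q_3, push Z → (q_3, bba, Z)
  read b, top Z: go to q_3, push DZ → (q_3, ba, DZ)
  read b, top D: go to q_4, push ε → (q_4, a, Z)
  read a, top Z: go to q_1, push Z → (q_1, ε, Z)
All input consumed; state q_1 ∈ F.

Accept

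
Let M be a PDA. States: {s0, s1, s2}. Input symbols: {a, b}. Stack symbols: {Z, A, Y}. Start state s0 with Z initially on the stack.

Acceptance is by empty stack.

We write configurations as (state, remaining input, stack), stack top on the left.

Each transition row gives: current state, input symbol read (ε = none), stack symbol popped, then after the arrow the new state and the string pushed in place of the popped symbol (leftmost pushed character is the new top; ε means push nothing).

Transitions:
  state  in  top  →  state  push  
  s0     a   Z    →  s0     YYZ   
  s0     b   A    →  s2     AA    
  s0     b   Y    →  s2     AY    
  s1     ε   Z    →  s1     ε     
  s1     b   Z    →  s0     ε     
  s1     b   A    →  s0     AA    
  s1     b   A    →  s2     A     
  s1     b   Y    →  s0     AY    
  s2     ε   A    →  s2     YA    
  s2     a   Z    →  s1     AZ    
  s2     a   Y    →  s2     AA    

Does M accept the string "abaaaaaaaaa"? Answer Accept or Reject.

Reject

No computation consumes all input and empties the stack.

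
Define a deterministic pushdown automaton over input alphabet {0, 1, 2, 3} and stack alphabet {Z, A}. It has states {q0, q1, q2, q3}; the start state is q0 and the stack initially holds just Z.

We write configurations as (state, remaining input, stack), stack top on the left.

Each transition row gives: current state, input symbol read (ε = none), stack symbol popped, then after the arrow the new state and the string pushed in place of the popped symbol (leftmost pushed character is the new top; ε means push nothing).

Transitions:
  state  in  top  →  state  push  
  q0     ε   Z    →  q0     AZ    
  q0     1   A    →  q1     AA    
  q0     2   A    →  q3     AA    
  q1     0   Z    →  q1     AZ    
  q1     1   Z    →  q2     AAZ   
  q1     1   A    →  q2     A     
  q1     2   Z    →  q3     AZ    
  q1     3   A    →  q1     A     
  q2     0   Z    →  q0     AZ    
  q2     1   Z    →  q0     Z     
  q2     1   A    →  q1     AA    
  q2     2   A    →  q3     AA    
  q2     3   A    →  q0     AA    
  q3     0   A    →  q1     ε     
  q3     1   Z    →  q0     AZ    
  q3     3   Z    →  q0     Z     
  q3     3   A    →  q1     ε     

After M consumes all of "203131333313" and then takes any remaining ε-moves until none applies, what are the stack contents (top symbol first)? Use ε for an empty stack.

AAAAZ

(q0, 203131333313, Z) ⊢ (q0, 203131333313, AZ) ⊢ (q3, 03131333313, AAZ) ⊢ (q1, 3131333313, AZ) ⊢ (q1, 131333313, AZ) ⊢ (q2, 31333313, AZ) ⊢ (q0, 1333313, AAZ) ⊢ (q1, 333313, AAAZ) ⊢ (q1, 33313, AAAZ) ⊢ (q1, 3313, AAAZ) ⊢ (q1, 313, AAAZ) ⊢ (q1, 13, AAAZ) ⊢ (q2, 3, AAAZ) ⊢ (q0, ε, AAAAZ)
All input consumed in state q0 with stack AAAAZ.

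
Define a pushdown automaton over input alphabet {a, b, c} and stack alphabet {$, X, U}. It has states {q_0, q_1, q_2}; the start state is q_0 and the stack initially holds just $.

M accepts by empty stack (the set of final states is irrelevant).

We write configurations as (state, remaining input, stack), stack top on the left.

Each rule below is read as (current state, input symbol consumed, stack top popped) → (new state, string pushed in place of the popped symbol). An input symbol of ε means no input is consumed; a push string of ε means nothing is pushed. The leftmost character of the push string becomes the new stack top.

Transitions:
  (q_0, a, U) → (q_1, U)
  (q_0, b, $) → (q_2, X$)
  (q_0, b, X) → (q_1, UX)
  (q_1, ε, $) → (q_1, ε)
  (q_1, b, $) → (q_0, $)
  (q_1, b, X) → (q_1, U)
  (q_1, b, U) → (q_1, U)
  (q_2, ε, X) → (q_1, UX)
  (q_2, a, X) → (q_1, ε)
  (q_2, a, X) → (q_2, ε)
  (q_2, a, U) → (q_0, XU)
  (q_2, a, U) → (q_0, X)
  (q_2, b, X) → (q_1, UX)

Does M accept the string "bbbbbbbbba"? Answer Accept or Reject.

No computation consumes all input and empties the stack.

Reject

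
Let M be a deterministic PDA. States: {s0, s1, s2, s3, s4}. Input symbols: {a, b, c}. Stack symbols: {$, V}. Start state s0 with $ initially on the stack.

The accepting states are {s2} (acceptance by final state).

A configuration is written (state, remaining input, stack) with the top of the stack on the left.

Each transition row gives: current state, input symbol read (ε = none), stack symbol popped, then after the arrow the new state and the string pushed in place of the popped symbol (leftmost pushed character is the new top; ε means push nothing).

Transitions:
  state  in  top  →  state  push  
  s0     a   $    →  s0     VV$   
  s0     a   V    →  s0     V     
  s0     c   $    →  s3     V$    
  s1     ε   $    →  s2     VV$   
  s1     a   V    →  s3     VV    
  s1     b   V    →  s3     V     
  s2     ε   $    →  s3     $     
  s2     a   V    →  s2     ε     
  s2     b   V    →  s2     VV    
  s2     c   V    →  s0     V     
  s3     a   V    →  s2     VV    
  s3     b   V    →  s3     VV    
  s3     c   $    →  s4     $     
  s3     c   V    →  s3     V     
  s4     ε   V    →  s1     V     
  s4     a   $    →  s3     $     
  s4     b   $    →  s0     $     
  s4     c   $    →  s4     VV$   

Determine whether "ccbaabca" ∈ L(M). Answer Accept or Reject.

(s0, ccbaabca, $)
  read c, top $: go to s3, push V$ → (s3, cbaabca, V$)
  read c, top V: go to s3, push V → (s3, baabca, V$)
  read b, top V: go to s3, push VV → (s3, aabca, VV$)
  read a, top V: go to s2, push VV → (s2, abca, VVV$)
  read a, top V: go to s2, push ε → (s2, bca, VV$)
  read b, top V: go to s2, push VV → (s2, ca, VVV$)
  read c, top V: go to s0, push V → (s0, a, VVV$)
  read a, top V: go to s0, push V → (s0, ε, VVV$)
All input consumed; state s0 ∉ F and no further ε-move applies.

Reject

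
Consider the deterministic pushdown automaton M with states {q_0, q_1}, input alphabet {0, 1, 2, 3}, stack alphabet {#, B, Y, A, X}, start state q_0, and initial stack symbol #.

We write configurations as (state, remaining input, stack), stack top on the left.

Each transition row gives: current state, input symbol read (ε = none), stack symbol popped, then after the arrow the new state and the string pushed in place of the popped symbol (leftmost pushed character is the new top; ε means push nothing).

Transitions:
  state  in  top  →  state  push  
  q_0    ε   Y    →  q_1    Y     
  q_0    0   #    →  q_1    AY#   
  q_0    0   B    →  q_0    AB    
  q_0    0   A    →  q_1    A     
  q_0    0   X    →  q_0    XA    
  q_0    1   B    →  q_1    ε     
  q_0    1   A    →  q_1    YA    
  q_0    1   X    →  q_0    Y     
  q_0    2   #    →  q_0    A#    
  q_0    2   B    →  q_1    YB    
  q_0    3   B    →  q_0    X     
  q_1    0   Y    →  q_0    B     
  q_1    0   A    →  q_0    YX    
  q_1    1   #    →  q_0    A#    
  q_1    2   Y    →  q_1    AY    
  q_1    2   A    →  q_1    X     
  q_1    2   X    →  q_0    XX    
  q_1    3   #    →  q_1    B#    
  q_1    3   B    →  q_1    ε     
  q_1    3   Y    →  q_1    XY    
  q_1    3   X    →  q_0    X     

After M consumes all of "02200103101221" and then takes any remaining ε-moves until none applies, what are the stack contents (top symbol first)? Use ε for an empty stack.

(q_0, 02200103101221, #)
  read 0, top #: go to q_1, push AY# → (q_1, 2200103101221, AY#)
  read 2, top A: go to q_1, push X → (q_1, 200103101221, XY#)
  read 2, top X: go to q_0, push XX → (q_0, 00103101221, XXY#)
  read 0, top X: go to q_0, push XA → (q_0, 0103101221, XAXY#)
  read 0, top X: go to q_0, push XA → (q_0, 103101221, XAAXY#)
  read 1, top X: go to q_0, push Y → (q_0, 03101221, YAAXY#)
  ε-move, top Y: go to q_1, push Y → (q_1, 03101221, YAAXY#)
  read 0, top Y: go to q_0, push B → (q_0, 3101221, BAAXY#)
  read 3, top B: go to q_0, push X → (q_0, 101221, XAAXY#)
  read 1, top X: go to q_0, push Y → (q_0, 01221, YAAXY#)
  ε-move, top Y: go to q_1, push Y → (q_1, 01221, YAAXY#)
  read 0, top Y: go to q_0, push B → (q_0, 1221, BAAXY#)
  read 1, top B: go to q_1, push ε → (q_1, 221, AAXY#)
  read 2, top A: go to q_1, push X → (q_1, 21, XAXY#)
  read 2, top X: go to q_0, push XX → (q_0, 1, XXAXY#)
  read 1, top X: go to q_0, push Y → (q_0, ε, YXAXY#)
  ε-move, top Y: go to q_1, push Y → (q_1, ε, YXAXY#)
All input consumed in state q_1 with stack YXAXY#.

YXAXY#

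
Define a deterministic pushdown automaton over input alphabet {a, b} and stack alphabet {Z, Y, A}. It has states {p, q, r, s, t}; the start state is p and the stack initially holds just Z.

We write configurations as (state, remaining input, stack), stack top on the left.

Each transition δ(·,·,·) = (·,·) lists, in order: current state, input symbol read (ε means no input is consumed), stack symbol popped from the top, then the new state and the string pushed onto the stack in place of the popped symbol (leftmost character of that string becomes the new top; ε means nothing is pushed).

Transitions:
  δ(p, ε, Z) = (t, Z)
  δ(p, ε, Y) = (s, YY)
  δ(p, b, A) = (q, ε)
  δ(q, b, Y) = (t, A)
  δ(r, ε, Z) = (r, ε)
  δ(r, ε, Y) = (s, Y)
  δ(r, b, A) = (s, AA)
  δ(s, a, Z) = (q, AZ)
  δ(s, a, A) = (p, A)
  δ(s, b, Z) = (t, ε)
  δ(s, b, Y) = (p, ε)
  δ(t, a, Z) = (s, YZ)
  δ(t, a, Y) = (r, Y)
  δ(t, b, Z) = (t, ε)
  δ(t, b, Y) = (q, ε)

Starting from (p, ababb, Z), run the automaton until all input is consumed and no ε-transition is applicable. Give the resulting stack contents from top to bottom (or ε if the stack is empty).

ε

(p, ababb, Z)
  ε-move, top Z: go to t, push Z → (t, ababb, Z)
  read a, top Z: go to s, push YZ → (s, babb, YZ)
  read b, top Y: go to p, push ε → (p, abb, Z)
  ε-move, top Z: go to t, push Z → (t, abb, Z)
  read a, top Z: go to s, push YZ → (s, bb, YZ)
  read b, top Y: go to p, push ε → (p, b, Z)
  ε-move, top Z: go to t, push Z → (t, b, Z)
  read b, top Z: go to t, push ε → (t, ε, ε)
All input consumed in state t with stack ε.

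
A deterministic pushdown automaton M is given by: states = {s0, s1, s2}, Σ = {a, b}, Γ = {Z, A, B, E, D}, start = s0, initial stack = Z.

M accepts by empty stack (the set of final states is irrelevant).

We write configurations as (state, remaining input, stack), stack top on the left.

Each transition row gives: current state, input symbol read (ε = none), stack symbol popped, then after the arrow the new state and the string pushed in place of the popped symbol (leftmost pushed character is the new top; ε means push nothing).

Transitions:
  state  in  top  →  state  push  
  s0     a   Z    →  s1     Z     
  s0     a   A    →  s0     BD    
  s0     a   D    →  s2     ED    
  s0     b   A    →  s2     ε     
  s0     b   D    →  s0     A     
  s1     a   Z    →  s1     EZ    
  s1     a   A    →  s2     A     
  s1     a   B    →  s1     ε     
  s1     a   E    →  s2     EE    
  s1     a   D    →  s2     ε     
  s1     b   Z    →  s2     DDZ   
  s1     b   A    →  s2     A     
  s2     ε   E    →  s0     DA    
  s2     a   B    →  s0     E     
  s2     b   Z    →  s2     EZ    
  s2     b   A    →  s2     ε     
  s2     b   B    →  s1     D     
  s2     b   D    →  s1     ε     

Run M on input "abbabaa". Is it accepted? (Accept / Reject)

Reject

(s0, abbabaa, Z)
  read a, top Z: go to s1, push Z → (s1, bbabaa, Z)
  read b, top Z: go to s2, push DDZ → (s2, babaa, DDZ)
  read b, top D: go to s1, push ε → (s1, abaa, DZ)
  read a, top D: go to s2, push ε → (s2, baa, Z)
  read b, top Z: go to s2, push EZ → (s2, aa, EZ)
  ε-move, top E: go to s0, push DA → (s0, aa, DAZ)
  read a, top D: go to s2, push ED → (s2, a, EDAZ)
  ε-move, top E: go to s0, push DA → (s0, a, DADAZ)
  read a, top D: go to s2, push ED → (s2, ε, EDADAZ)
  ε-move, top E: go to s0, push DA → (s0, ε, DADADAZ)
All input consumed; stack is DADADAZ, not empty, and no further ε-move applies.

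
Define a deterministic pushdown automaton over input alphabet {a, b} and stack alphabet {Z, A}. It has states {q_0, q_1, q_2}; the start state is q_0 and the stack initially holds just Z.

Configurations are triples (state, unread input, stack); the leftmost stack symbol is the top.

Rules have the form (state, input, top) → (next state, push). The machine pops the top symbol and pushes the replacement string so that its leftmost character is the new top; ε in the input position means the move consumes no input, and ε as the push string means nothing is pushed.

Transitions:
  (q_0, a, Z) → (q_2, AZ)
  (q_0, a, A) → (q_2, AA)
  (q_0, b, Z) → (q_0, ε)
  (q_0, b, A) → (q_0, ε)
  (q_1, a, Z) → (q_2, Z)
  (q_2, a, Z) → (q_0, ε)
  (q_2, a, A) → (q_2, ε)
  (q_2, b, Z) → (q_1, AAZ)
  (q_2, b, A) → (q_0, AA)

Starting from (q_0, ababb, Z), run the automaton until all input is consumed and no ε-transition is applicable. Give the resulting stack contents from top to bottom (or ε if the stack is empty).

(q_0, ababb, Z)
  read a, top Z: go to q_2, push AZ → (q_2, babb, AZ)
  read b, top A: go to q_0, push AA → (q_0, abb, AAZ)
  read a, top A: go to q_2, push AA → (q_2, bb, AAAZ)
  read b, top A: go to q_0, push AA → (q_0, b, AAAAZ)
  read b, top A: go to q_0, push ε → (q_0, ε, AAAZ)
All input consumed in state q_0 with stack AAAZ.

AAAZ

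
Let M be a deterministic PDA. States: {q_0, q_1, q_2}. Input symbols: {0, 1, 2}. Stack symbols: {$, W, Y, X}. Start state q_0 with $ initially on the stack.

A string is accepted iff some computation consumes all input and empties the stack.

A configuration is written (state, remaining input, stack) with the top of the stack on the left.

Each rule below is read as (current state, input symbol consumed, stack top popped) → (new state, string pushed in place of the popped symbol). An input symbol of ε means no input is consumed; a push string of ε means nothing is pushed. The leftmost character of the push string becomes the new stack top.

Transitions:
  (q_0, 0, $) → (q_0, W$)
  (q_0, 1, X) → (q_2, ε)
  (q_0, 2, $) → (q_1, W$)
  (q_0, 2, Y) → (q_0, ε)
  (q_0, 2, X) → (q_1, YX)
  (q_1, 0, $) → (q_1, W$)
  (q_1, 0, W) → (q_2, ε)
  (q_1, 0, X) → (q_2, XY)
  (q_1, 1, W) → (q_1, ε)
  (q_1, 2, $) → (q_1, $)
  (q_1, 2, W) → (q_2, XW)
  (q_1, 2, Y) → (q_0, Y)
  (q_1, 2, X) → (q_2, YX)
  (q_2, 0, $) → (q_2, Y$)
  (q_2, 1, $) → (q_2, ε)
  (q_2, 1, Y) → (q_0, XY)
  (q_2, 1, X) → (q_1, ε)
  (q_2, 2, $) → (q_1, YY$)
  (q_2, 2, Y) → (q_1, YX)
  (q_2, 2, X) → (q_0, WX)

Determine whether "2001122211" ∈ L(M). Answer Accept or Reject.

(q_0, 2001122211, $) ⊢ (q_1, 001122211, W$) ⊢ (q_2, 01122211, $) ⊢ (q_2, 1122211, Y$) ⊢ (q_0, 122211, XY$) ⊢ (q_2, 22211, Y$) ⊢ (q_1, 2211, YX$) ⊢ (q_0, 211, YX$) ⊢ (q_0, 11, X$) ⊢ (q_2, 1, $) ⊢ (q_2, ε, ε)
All input consumed and the stack is empty.

Accept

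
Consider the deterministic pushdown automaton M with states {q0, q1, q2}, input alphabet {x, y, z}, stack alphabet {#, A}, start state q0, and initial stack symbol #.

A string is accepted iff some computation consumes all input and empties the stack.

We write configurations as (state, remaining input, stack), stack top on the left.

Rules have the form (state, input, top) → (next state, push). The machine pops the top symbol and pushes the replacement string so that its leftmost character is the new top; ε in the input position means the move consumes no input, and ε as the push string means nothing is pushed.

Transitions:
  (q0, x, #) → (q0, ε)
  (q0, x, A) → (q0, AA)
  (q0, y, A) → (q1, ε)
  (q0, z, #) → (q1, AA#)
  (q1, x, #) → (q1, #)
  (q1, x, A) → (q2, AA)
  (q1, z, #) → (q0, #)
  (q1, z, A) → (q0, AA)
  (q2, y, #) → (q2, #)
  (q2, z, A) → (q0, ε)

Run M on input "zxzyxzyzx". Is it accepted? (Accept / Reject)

Accept

(q0, zxzyxzyzx, #)
  read z, top #: go to q1, push AA# → (q1, xzyxzyzx, AA#)
  read x, top A: go to q2, push AA → (q2, zyxzyzx, AAA#)
  read z, top A: go to q0, push ε → (q0, yxzyzx, AA#)
  read y, top A: go to q1, push ε → (q1, xzyzx, A#)
  read x, top A: go to q2, push AA → (q2, zyzx, AA#)
  read z, top A: go to q0, push ε → (q0, yzx, A#)
  read y, top A: go to q1, push ε → (q1, zx, #)
  read z, top #: go to q0, push # → (q0, x, #)
  read x, top #: go to q0, push ε → (q0, ε, ε)
All input consumed and the stack is empty.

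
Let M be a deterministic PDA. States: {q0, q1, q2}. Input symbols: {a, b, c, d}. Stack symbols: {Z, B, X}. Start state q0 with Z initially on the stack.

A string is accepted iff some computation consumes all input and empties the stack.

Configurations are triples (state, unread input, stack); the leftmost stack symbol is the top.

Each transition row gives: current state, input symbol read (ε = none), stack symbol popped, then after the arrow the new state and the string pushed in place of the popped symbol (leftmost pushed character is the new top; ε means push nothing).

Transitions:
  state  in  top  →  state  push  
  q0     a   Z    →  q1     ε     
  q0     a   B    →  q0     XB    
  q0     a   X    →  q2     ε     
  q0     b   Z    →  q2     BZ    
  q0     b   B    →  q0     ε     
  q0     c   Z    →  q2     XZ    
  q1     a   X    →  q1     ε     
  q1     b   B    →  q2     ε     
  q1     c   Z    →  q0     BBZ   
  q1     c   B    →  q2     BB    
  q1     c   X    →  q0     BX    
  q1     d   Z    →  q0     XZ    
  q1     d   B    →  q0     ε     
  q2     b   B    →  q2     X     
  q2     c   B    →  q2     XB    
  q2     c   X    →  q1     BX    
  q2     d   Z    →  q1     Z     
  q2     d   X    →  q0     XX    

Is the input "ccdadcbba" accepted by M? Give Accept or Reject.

(q0, ccdadcbba, Z)
  read c, top Z: go to q2, push XZ → (q2, cdadcbba, XZ)
  read c, top X: go to q1, push BX → (q1, dadcbba, BXZ)
  read d, top B: go to q0, push ε → (q0, adcbba, XZ)
  read a, top X: go to q2, push ε → (q2, dcbba, Z)
  read d, top Z: go to q1, push Z → (q1, cbba, Z)
  read c, top Z: go to q0, push BBZ → (q0, bba, BBZ)
  read b, top B: go to q0, push ε → (q0, ba, BZ)
  read b, top B: go to q0, push ε → (q0, a, Z)
  read a, top Z: go to q1, push ε → (q1, ε, ε)
All input consumed and the stack is empty.

Accept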